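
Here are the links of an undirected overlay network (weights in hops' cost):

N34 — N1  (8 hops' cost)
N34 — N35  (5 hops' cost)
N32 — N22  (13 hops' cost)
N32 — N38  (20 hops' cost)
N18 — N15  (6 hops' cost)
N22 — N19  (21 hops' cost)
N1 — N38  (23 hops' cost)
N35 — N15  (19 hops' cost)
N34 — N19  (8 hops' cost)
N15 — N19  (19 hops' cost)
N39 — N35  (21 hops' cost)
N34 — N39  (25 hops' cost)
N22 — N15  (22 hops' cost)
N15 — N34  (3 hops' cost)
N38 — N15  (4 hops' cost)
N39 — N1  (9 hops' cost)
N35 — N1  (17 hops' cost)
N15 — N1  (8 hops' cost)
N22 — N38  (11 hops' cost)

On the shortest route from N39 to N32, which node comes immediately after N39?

Compare a few routes:
N39 - N1 - N15 - N38 - N32: 9+8+4+20 = 41
N39 - N1 - N34 - N15 - N38 - N32: 9+8+3+4+20 = 44
Cheapest is N39 - N1 - N15 - N38 - N32 at 41 hops' cost.
So from N39 the first move is to N1.

N1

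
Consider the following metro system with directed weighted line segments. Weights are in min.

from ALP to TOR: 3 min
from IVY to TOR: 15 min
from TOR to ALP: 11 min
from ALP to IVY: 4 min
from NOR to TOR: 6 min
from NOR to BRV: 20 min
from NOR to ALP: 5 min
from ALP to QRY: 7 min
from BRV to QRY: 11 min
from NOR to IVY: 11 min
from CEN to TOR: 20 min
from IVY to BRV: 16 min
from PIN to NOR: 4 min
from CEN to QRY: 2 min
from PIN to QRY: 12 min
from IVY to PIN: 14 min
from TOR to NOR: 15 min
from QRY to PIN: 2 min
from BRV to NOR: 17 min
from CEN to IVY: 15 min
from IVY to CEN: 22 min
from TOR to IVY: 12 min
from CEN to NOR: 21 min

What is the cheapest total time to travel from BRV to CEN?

48 min

Candidate routes:
BRV–QRY–PIN–NOR–IVY–CEN: 11+2+4+11+22 = 50
BRV–NOR–ALP–IVY–CEN: 17+5+4+22 = 48
The minimum is 48 min via BRV–NOR–ALP–IVY–CEN.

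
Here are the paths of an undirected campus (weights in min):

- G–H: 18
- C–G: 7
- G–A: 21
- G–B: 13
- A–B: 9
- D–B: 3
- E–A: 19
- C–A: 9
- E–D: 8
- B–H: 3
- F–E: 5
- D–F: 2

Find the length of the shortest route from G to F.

18 min

Settle nodes by increasing distance from G:
G: 0
C: 7  (via G)
B: 13  (via G)
A: 16  (via C)
D: 16  (via B)
H: 16  (via B)
F: 18  (via D)
Shortest route: G → B → D → F = 18 min.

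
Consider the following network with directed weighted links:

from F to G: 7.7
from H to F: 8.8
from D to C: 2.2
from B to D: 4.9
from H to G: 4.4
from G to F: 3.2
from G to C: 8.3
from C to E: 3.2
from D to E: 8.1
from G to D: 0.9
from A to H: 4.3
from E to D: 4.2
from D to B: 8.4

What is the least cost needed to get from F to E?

Settle nodes by increasing distance from F:
F: 0
G: 7.7  (via F)
D: 8.6  (via G)
C: 10.8  (via D)
E: 14  (via C)
Shortest route: F → G → D → C → E = 14.

14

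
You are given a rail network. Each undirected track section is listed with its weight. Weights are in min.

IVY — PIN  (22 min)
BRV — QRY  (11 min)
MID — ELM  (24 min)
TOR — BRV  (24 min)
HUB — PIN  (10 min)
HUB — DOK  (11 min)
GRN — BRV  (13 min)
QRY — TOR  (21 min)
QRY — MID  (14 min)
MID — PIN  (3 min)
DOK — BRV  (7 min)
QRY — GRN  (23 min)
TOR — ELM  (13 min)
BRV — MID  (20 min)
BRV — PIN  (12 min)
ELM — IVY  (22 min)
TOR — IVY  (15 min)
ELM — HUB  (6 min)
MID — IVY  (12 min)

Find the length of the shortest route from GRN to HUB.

Compare a few routes:
GRN → BRV → MID → PIN → HUB: 13+20+3+10 = 46
GRN → BRV → PIN → HUB: 13+12+10 = 35
GRN → BRV → DOK → HUB: 13+7+11 = 31
Cheapest is GRN → BRV → DOK → HUB at 31 min.

31 min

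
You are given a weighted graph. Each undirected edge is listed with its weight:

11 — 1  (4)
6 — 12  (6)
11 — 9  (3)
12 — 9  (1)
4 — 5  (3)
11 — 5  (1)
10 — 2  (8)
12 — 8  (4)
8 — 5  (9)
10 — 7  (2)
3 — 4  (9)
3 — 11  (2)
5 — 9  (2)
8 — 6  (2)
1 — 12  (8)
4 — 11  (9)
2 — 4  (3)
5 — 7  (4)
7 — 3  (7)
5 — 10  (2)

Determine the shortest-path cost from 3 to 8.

Enumerating some paths:
3 - 11 - 5 - 8: 2+1+9 = 12
3 - 11 - 9 - 12 - 8: 2+3+1+4 = 10
3 - 11 - 9 - 12 - 6 - 8: 2+3+1+6+2 = 14
3 - 11 - 5 - 9 - 12 - 6 - 8: 2+1+2+1+6+2 = 14
The minimum is 10 via 3 - 11 - 9 - 12 - 8.

10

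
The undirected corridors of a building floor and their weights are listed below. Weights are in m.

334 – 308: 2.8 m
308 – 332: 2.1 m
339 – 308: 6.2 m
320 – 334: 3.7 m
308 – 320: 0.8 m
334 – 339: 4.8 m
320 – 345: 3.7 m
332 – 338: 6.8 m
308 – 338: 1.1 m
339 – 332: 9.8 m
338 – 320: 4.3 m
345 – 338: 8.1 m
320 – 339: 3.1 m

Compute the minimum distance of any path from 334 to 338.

3.9 m

Running Dijkstra from 334:
334: 0
308: 2.8  (via 334)
320: 3.6  (via 308)
338: 3.9  (via 308)
Shortest route: 334 → 308 → 338 = 3.9 m.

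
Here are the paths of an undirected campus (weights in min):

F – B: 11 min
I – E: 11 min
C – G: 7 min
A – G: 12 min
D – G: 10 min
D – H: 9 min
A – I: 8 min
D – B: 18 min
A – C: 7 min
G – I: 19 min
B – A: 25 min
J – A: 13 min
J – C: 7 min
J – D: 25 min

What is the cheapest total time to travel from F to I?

Running Dijkstra from F:
F: 0
B: 11  (via F)
D: 29  (via B)
A: 36  (via B)
H: 38  (via D)
G: 39  (via D)
C: 43  (via A)
I: 44  (via A)
Shortest route: F → B → A → I = 44 min.

44 min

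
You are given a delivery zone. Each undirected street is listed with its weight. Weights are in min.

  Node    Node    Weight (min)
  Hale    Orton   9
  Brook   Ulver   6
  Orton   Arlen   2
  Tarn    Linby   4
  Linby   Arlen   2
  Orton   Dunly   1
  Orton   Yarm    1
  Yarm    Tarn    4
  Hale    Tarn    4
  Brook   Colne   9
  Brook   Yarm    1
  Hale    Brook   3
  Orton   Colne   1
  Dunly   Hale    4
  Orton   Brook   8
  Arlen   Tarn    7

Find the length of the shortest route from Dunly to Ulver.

9 min

Running Dijkstra from Dunly:
Dunly: 0
Orton: 1  (via Dunly)
Yarm: 2  (via Orton)
Colne: 2  (via Orton)
Brook: 3  (via Yarm)
Arlen: 3  (via Orton)
Hale: 4  (via Dunly)
Linby: 5  (via Arlen)
Tarn: 6  (via Yarm)
Ulver: 9  (via Brook)
Shortest route: Dunly → Orton → Yarm → Brook → Ulver = 9 min.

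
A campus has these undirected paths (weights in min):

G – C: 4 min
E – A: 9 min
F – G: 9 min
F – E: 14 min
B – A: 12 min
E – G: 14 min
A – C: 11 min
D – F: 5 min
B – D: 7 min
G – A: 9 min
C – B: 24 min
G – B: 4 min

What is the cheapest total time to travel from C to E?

18 min

Running Dijkstra from C:
C: 0
G: 4  (via C)
B: 8  (via G)
A: 11  (via C)
F: 13  (via G)
D: 15  (via B)
E: 18  (via G)
Shortest route: C–G–E = 18 min.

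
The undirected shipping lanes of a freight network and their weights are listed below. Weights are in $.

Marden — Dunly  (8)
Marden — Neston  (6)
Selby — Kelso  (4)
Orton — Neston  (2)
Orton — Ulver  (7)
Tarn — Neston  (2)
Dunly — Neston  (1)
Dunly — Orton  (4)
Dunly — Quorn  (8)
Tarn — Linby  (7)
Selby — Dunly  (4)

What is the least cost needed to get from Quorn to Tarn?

Compare a few routes:
Quorn–Dunly–Neston–Tarn: 8+1+2 = 11
Quorn–Dunly–Orton–Neston–Tarn: 8+4+2+2 = 16
The minimum is $11 via Quorn–Dunly–Neston–Tarn.

$11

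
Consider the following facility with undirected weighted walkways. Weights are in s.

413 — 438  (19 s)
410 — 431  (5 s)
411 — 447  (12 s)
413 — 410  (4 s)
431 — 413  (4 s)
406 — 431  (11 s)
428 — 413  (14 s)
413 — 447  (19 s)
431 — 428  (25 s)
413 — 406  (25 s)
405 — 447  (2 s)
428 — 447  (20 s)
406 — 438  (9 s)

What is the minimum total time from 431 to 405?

Running Dijkstra from 431:
431: 0
413: 4  (via 431)
410: 5  (via 431)
406: 11  (via 431)
428: 18  (via 413)
438: 20  (via 406)
447: 23  (via 413)
405: 25  (via 447)
Shortest route: 431 → 413 → 447 → 405 = 25 s.

25 s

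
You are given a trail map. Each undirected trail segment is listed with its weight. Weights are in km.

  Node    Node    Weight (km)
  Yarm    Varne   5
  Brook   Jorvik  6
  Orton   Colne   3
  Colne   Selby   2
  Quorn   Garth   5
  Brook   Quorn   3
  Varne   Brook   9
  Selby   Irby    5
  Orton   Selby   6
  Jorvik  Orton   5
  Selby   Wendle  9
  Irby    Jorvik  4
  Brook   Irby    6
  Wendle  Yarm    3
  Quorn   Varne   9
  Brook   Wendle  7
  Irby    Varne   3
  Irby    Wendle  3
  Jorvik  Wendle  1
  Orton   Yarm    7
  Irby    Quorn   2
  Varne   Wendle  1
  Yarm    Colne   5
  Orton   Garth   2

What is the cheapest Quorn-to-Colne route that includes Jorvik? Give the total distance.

Shortest Quorn→Jorvik: Quorn–Irby–Jorvik = 6
Shortest Jorvik→Colne: Jorvik–Orton–Colne = 8
Total via Jorvik: 6 + 8 = 14 km.

14 km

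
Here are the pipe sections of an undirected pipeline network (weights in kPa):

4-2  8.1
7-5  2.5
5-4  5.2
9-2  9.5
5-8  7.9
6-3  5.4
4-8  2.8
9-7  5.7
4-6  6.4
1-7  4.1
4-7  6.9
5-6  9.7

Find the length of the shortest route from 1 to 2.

Candidate routes:
1–7–5–4–2: 4.1+2.5+5.2+8.1 = 19.9
1–7–9–2: 4.1+5.7+9.5 = 19.3
1–7–4–2: 4.1+6.9+8.1 = 19.1
The minimum is 19.1 kPa via 1–7–4–2.

19.1 kPa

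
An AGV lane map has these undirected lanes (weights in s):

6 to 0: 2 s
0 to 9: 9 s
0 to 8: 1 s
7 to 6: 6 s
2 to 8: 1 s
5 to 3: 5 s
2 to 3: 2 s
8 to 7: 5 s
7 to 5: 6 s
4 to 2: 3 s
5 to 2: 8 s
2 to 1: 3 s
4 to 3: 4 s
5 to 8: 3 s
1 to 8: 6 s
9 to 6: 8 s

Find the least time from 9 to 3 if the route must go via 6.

14 s

Best 9 to 6: 9–6 costing 8
Best 6 to 3: 6–0–8–2–3 costing 6
Total via 6: 8 + 6 = 14 s.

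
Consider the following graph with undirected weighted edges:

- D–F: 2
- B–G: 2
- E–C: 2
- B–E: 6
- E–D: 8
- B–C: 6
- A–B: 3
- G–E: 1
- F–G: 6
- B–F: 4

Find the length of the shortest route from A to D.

9

Running Dijkstra from A:
A: 0
B: 3  (via A)
G: 5  (via B)
E: 6  (via G)
F: 7  (via B)
C: 8  (via E)
D: 9  (via F)
Shortest route: A–B–F–D = 9.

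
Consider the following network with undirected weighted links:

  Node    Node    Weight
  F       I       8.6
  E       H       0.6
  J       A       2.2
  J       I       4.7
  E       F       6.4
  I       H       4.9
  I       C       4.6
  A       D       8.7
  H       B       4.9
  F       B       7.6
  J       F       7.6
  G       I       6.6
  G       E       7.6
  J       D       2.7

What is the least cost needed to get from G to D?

Compare a few routes:
G → I → J → D: 6.6+4.7+2.7 = 14
G → E → H → I → J → D: 7.6+0.6+4.9+4.7+2.7 = 20.5
G → E → F → J → D: 7.6+6.4+7.6+2.7 = 24.3
G → I → J → A → D: 6.6+4.7+2.2+8.7 = 22.2
Cheapest is G → I → J → D at 14.

14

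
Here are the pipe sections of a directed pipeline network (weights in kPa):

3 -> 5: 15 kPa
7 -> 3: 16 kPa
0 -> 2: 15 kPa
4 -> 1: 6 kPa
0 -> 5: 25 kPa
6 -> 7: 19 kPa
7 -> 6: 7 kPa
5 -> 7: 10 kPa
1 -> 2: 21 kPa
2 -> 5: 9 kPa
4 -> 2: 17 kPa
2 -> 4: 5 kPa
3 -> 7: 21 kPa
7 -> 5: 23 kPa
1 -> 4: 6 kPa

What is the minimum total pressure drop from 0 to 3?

Candidate routes:
0–2–5–7–3: 15+9+10+16 = 50
0–5–7–3: 25+10+16 = 51
Cheapest is 0–2–5–7–3 at 50 kPa.

50 kPa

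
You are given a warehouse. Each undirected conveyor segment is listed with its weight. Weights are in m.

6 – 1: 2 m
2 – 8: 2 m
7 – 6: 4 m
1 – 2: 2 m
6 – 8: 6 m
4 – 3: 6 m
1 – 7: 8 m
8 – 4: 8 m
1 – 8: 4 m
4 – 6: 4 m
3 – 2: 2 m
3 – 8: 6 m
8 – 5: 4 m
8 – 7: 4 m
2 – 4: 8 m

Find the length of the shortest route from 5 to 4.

Candidate routes:
5–8–2–4: 4+2+8 = 14
5–8–6–4: 4+6+4 = 14
5–8–4: 4+8 = 12
5–8–2–3–4: 4+2+2+6 = 14
The minimum is 12 m via 5–8–4.

12 m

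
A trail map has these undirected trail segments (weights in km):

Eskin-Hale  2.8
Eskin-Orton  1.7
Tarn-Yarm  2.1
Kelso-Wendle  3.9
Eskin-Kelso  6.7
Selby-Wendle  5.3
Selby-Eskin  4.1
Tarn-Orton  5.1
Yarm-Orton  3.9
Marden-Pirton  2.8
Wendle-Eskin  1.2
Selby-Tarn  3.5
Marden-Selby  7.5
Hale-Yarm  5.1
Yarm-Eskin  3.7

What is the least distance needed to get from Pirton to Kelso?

Settle nodes by increasing distance from Pirton:
Pirton: 0
Marden: 2.8  (via Pirton)
Selby: 10.3  (via Marden)
Tarn: 13.8  (via Selby)
Eskin: 14.4  (via Selby)
Wendle: 15.6  (via Selby)
Yarm: 15.9  (via Tarn)
Orton: 16.1  (via Eskin)
Hale: 17.2  (via Eskin)
Kelso: 19.5  (via Wendle)
Shortest route: Pirton–Marden–Selby–Wendle–Kelso = 19.5 km.

19.5 km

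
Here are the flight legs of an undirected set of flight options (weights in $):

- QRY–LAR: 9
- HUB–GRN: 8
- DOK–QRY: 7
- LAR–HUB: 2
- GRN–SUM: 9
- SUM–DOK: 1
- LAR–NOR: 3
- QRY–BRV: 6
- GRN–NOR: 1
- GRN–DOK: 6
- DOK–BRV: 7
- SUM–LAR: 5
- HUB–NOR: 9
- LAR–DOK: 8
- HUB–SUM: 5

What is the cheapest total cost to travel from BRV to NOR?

$14

Compare a few routes:
BRV → DOK → GRN → NOR: 7+6+1 = 14
BRV → DOK → LAR → NOR: 7+8+3 = 18
BRV → DOK → SUM → LAR → NOR: 7+1+5+3 = 16
The minimum is $14 via BRV → DOK → GRN → NOR.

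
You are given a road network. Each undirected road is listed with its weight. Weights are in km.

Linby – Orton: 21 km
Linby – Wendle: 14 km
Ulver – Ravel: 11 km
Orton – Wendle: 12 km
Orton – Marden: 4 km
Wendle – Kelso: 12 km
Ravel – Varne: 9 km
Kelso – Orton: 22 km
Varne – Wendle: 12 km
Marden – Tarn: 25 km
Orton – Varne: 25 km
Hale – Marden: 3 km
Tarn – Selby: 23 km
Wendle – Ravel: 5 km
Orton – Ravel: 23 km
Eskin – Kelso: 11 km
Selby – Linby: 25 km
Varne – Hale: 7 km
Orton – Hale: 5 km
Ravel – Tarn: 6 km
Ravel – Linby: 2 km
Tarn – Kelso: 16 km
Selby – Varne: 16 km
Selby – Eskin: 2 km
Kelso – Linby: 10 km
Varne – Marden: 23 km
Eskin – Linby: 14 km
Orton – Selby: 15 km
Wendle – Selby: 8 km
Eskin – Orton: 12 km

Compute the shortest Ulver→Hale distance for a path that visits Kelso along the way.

Best Ulver to Kelso: Ulver–Ravel–Linby–Kelso costing 23
Best Kelso to Hale: Kelso–Orton–Hale costing 27
Total via Kelso: 23 + 27 = 50 km.

50 km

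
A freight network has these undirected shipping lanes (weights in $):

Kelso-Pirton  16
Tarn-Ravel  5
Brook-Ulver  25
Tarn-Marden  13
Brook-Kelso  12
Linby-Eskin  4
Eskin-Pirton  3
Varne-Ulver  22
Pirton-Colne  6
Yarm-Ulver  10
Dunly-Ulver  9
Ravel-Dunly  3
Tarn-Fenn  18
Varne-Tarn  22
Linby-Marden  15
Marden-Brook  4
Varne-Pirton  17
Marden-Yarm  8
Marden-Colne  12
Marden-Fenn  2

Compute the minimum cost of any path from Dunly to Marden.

$21

Running Dijkstra from Dunly:
Dunly: 0
Ravel: 3  (via Dunly)
Tarn: 8  (via Ravel)
Ulver: 9  (via Dunly)
Yarm: 19  (via Ulver)
Marden: 21  (via Tarn)
Shortest route: Dunly → Ravel → Tarn → Marden = $21.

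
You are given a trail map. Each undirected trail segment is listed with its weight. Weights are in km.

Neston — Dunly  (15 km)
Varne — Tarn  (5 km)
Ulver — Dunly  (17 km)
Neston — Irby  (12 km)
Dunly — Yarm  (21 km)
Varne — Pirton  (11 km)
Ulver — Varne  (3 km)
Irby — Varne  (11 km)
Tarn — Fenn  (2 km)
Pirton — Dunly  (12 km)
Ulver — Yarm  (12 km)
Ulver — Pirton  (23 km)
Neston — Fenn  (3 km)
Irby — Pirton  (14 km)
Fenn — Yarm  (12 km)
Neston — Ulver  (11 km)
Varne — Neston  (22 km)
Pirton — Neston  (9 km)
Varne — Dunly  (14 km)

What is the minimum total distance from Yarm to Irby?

Candidate routes:
Yarm–Ulver–Varne–Irby: 12+3+11 = 26
Yarm–Ulver–Neston–Irby: 12+11+12 = 35
Yarm–Fenn–Tarn–Varne–Irby: 12+2+5+11 = 30
Yarm–Fenn–Neston–Irby: 12+3+12 = 27
Cheapest is Yarm–Ulver–Varne–Irby at 26 km.

26 km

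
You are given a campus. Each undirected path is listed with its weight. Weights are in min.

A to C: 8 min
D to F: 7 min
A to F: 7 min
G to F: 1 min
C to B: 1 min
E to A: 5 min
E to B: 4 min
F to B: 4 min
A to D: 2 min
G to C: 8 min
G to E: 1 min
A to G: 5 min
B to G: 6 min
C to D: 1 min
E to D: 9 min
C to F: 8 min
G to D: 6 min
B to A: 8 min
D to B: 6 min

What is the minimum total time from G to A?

Compare a few routes:
G → F → A: 1+7 = 8
G → A: 5 = 5
G → E → A: 1+5 = 6
Cheapest is G → A at 5 min.

5 min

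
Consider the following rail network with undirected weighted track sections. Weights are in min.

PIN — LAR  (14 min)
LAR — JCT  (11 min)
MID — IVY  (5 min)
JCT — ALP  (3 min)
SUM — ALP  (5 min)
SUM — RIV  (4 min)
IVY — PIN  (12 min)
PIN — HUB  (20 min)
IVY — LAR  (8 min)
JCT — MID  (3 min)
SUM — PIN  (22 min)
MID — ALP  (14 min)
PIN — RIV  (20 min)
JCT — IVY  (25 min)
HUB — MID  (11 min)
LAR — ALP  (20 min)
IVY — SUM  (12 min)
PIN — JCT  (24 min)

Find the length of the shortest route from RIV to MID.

Settle nodes by increasing distance from RIV:
RIV: 0
SUM: 4  (via RIV)
ALP: 9  (via SUM)
JCT: 12  (via ALP)
MID: 15  (via JCT)
Shortest route: RIV–SUM–ALP–JCT–MID = 15 min.

15 min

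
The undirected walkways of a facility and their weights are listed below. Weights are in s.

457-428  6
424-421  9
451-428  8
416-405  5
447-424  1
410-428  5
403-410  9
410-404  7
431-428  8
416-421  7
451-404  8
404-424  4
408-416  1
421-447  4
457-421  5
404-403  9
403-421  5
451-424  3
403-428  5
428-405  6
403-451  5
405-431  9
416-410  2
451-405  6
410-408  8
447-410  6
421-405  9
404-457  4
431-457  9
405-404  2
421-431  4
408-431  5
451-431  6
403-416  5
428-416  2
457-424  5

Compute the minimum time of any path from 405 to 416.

5 s

Settle nodes by increasing distance from 405:
405: 0
404: 2  (via 405)
416: 5  (via 405)
Shortest route: 405–416 = 5 s.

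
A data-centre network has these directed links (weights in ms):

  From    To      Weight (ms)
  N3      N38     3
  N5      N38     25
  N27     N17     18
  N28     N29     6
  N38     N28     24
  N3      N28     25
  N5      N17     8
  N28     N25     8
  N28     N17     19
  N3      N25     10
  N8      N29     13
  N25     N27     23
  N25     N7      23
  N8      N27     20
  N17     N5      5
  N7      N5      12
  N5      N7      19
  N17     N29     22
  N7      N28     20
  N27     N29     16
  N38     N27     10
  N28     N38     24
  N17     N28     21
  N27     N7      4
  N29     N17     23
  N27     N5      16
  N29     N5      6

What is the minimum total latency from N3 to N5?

Candidate routes:
N3 → N38 → N27 → N5: 3+10+16 = 29
N3 → N38 → N27 → N17 → N5: 3+10+18+5 = 36
N3 → N38 → N27 → N29 → N5: 3+10+16+6 = 35
Cheapest is N3 → N38 → N27 → N5 at 29 ms.

29 ms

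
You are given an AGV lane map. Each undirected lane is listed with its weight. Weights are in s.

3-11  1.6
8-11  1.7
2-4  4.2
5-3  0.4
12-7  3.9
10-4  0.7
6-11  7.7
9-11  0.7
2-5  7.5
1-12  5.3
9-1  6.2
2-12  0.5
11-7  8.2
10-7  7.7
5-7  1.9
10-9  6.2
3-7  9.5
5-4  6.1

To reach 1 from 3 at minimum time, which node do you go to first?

Candidate routes:
3 → 11 → 9 → 1: 1.6+0.7+6.2 = 8.5
3 → 5 → 7 → 12 → 1: 0.4+1.9+3.9+5.3 = 11.5
The minimum is 8.5 s via 3 → 11 → 9 → 1.
So from 3 the first move is to 11.

11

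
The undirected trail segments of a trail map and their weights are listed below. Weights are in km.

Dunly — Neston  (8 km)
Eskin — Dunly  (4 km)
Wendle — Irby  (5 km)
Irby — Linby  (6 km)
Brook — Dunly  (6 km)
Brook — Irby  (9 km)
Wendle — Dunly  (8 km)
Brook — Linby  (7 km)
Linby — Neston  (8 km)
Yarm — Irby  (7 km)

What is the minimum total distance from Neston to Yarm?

Settle nodes by increasing distance from Neston:
Neston: 0
Linby: 8  (via Neston)
Dunly: 8  (via Neston)
Eskin: 12  (via Dunly)
Irby: 14  (via Linby)
Brook: 14  (via Dunly)
Wendle: 16  (via Dunly)
Yarm: 21  (via Irby)
Shortest route: Neston → Linby → Irby → Yarm = 21 km.

21 km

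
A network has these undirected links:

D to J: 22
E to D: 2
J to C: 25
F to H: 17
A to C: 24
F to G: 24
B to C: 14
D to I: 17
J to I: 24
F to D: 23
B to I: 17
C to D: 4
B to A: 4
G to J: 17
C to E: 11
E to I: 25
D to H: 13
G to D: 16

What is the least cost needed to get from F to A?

Candidate routes:
F - D - C - B - A: 23+4+14+4 = 45
F - D - C - A: 23+4+24 = 51
Cheapest is F - D - C - B - A at 45.

45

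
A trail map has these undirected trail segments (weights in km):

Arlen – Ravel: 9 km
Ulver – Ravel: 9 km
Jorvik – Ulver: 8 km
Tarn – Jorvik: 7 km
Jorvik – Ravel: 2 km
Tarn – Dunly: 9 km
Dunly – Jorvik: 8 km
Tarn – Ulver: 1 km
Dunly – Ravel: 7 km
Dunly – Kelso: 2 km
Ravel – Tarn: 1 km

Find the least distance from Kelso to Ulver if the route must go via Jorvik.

14 km

Best Kelso to Jorvik: Kelso–Dunly–Jorvik costing 10
Shortest Jorvik→Ulver: Jorvik–Ravel–Tarn–Ulver = 4
Total via Jorvik: 10 + 4 = 14 km.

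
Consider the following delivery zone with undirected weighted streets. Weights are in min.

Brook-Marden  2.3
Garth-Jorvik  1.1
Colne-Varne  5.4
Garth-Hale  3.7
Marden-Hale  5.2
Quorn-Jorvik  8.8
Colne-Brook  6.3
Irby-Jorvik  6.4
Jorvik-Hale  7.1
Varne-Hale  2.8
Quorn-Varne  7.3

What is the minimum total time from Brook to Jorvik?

12.3 min

Candidate routes:
Brook–Marden–Hale–Garth–Jorvik: 2.3+5.2+3.7+1.1 = 12.3
Brook–Colne–Varne–Hale–Jorvik: 6.3+5.4+2.8+7.1 = 21.6
Brook–Marden–Hale–Jorvik: 2.3+5.2+7.1 = 14.6
Brook–Colne–Varne–Hale–Garth–Jorvik: 6.3+5.4+2.8+3.7+1.1 = 19.3
The minimum is 12.3 min via Brook–Marden–Hale–Garth–Jorvik.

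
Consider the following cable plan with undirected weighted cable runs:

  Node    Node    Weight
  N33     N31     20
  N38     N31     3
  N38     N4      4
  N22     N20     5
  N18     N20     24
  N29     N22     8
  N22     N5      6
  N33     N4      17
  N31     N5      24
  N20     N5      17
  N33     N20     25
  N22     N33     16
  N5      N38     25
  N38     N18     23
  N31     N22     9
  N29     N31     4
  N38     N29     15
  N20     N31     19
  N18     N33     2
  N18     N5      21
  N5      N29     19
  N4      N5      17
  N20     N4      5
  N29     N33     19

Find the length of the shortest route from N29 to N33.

Compare a few routes:
N29–N33: 19 = 19
N29–N31–N38–N4–N33: 4+3+4+17 = 28
N29–N31–N33: 4+20 = 24
N29–N22–N33: 8+16 = 24
The minimum is 19 via N29–N33.

19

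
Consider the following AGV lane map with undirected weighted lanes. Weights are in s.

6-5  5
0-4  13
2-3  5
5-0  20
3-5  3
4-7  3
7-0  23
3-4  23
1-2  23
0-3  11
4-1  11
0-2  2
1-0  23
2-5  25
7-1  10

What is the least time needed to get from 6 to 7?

Shortest distances from 6:
6: 0
5: 5  (via 6)
3: 8  (via 5)
2: 13  (via 3)
0: 15  (via 2)
4: 28  (via 0)
7: 31  (via 4)
Shortest route: 6 → 5 → 3 → 2 → 0 → 4 → 7 = 31 s.

31 s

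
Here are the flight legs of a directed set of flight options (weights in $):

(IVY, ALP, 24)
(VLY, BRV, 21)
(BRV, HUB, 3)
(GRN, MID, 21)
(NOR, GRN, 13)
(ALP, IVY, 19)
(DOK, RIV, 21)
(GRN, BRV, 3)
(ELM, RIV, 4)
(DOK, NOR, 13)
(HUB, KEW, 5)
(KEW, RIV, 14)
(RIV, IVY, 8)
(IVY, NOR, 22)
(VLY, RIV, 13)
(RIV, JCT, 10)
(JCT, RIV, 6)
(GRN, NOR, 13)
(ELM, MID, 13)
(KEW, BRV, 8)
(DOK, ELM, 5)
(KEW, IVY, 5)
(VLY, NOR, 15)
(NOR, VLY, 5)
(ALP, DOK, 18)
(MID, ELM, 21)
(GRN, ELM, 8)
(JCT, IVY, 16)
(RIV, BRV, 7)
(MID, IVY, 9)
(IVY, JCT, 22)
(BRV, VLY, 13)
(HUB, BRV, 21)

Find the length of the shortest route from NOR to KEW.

$24

Compare a few routes:
NOR - VLY - BRV - HUB - KEW: 5+21+3+5 = 34
NOR - GRN - BRV - HUB - KEW: 13+3+3+5 = 24
NOR - VLY - RIV - BRV - HUB - KEW: 5+13+7+3+5 = 33
The minimum is $24 via NOR - GRN - BRV - HUB - KEW.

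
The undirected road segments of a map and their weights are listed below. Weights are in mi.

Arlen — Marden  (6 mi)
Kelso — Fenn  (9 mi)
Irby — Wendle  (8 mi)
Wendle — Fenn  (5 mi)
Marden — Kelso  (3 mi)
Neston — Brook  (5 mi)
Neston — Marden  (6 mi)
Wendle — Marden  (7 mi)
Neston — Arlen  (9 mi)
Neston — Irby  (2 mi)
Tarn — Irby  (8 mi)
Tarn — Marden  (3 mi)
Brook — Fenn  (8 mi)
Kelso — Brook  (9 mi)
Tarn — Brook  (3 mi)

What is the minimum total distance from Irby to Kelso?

Shortest distances from Irby:
Irby: 0
Neston: 2  (via Irby)
Brook: 7  (via Neston)
Marden: 8  (via Neston)
Wendle: 8  (via Irby)
Tarn: 8  (via Irby)
Arlen: 11  (via Neston)
Kelso: 11  (via Marden)
Shortest route: Irby–Neston–Marden–Kelso = 11 mi.

11 mi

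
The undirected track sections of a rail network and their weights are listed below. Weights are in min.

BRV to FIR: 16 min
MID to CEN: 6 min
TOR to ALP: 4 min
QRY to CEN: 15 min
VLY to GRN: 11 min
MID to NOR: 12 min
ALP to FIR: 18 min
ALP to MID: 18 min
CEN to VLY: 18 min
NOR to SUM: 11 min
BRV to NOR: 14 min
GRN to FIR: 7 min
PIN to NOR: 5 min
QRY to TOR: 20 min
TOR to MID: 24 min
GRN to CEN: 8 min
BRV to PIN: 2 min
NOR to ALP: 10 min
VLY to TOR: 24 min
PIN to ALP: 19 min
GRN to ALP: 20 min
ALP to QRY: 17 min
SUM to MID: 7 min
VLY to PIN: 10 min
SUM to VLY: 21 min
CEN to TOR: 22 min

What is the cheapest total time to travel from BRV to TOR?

Candidate routes:
BRV - PIN - NOR - ALP - TOR: 2+5+10+4 = 21
BRV - PIN - ALP - TOR: 2+19+4 = 25
BRV - NOR - ALP - TOR: 14+10+4 = 28
The minimum is 21 min via BRV - PIN - NOR - ALP - TOR.

21 min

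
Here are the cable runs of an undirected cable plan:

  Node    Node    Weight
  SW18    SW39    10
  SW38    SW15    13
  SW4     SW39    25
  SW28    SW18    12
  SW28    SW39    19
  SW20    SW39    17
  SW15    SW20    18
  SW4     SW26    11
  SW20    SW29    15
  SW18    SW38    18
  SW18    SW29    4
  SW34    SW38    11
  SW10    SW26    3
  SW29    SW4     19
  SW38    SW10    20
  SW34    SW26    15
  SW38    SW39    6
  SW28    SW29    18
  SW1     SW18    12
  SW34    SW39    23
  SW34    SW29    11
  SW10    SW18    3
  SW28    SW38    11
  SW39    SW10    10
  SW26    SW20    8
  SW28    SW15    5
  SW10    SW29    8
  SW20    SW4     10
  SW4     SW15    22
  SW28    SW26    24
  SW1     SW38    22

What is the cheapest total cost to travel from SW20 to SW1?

Running Dijkstra from SW20:
SW20: 0
SW26: 8  (via SW20)
SW4: 10  (via SW20)
SW10: 11  (via SW26)
SW18: 14  (via SW10)
SW29: 15  (via SW20)
SW39: 17  (via SW20)
SW15: 18  (via SW20)
SW38: 23  (via SW39)
SW28: 23  (via SW15)
SW34: 23  (via SW26)
SW1: 26  (via SW18)
Shortest route: SW20 → SW26 → SW10 → SW18 → SW1 = 26.

26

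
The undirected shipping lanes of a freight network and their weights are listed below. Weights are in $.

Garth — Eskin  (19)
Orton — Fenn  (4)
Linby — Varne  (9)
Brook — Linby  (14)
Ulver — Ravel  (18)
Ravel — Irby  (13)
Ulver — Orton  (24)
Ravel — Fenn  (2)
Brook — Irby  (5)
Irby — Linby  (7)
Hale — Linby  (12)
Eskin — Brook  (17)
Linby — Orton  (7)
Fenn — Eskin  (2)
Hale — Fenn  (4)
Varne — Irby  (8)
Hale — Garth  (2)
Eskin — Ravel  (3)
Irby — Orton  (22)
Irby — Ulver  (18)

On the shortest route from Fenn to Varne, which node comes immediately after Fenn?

Orton

Enumerating some paths:
Fenn - Orton - Linby - Varne: 4+7+9 = 20
Fenn - Ravel - Irby - Varne: 2+13+8 = 23
The minimum is $20 via Fenn - Orton - Linby - Varne.
So from Fenn the first move is to Orton.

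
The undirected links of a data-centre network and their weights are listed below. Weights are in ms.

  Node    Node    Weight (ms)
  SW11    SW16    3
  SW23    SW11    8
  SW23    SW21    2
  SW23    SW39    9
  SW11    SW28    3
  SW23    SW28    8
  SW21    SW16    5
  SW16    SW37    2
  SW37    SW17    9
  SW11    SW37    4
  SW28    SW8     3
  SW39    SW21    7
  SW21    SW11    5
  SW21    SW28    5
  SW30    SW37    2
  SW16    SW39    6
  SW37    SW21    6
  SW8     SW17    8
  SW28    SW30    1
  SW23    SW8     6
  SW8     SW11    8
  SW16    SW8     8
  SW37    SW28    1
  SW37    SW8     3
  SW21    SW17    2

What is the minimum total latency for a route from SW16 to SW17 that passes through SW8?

13 ms

Shortest SW16→SW8: SW16 → SW37 → SW8 = 5
Best SW8 to SW17: SW8 → SW17 costing 8
Total via SW8: 5 + 8 = 13 ms.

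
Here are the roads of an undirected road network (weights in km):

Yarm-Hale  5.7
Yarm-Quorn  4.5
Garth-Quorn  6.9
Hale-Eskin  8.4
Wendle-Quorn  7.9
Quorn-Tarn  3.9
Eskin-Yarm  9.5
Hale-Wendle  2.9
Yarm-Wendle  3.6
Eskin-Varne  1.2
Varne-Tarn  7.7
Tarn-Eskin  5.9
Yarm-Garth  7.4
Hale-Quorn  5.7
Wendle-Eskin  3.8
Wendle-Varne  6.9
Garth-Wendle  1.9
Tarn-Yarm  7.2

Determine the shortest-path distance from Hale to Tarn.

9.6 km

Shortest distances from Hale:
Hale: 0
Wendle: 2.9  (via Hale)
Garth: 4.8  (via Wendle)
Yarm: 5.7  (via Hale)
Quorn: 5.7  (via Hale)
Eskin: 6.7  (via Wendle)
Varne: 7.9  (via Eskin)
Tarn: 9.6  (via Quorn)
Shortest route: Hale–Quorn–Tarn = 9.6 km.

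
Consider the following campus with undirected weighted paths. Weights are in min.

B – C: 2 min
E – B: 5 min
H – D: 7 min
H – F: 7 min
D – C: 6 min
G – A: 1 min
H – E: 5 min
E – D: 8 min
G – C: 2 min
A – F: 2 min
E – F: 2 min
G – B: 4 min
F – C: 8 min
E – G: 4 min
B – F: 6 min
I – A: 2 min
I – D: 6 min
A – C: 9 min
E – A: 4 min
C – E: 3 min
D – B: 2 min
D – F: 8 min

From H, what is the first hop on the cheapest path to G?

E

Compare a few routes:
H–F–A–G: 7+2+1 = 10
H–E–G: 5+4 = 9
The minimum is 9 min via H–E–G.
So from H the first move is to E.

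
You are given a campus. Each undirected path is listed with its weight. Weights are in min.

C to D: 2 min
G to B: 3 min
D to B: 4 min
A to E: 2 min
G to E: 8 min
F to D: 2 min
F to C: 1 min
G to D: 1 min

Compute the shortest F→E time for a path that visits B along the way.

Shortest F→B: F–D–B = 6
Best B to E: B–G–E costing 11
Total via B: 6 + 11 = 17 min.

17 min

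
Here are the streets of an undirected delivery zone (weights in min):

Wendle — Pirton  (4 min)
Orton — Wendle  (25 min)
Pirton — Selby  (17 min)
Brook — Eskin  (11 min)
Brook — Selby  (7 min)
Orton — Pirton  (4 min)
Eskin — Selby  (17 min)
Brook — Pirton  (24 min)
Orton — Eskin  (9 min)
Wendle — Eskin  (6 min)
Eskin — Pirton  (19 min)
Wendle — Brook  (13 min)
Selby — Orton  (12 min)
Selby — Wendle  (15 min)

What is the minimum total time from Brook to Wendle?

Enumerating some paths:
Brook → Selby → Wendle: 7+15 = 22
Brook → Eskin → Wendle: 11+6 = 17
Brook → Wendle: 13 = 13
The minimum is 13 min via Brook → Wendle.

13 min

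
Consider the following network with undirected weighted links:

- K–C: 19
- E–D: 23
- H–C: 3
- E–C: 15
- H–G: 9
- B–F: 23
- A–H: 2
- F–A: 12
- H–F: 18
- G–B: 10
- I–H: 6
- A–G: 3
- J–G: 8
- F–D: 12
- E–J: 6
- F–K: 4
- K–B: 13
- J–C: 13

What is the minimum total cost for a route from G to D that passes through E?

37

Shortest G→E: G → J → E = 14
Best E to D: E → D costing 23
Total via E: 14 + 23 = 37.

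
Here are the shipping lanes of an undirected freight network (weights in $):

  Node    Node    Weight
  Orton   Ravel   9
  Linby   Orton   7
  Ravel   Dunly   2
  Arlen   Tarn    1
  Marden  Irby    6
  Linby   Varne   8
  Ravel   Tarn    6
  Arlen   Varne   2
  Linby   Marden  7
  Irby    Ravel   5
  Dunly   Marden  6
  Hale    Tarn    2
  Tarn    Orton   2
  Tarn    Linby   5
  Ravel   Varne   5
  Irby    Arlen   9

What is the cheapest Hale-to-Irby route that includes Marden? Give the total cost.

Best Hale to Marden: Hale → Tarn → Linby → Marden costing 14
Shortest Marden→Irby: Marden → Irby = 6
Total via Marden: 14 + 6 = $20.

$20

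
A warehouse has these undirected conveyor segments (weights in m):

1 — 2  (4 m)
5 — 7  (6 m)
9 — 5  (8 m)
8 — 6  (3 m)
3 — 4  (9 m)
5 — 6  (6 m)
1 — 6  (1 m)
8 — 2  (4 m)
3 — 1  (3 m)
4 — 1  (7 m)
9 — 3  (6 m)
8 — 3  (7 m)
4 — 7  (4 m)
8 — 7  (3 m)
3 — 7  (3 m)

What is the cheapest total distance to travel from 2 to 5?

Enumerating some paths:
2 - 1 - 6 - 5: 4+1+6 = 11
2 - 8 - 6 - 5: 4+3+6 = 13
2 - 8 - 7 - 5: 4+3+6 = 13
The minimum is 11 m via 2 - 1 - 6 - 5.

11 m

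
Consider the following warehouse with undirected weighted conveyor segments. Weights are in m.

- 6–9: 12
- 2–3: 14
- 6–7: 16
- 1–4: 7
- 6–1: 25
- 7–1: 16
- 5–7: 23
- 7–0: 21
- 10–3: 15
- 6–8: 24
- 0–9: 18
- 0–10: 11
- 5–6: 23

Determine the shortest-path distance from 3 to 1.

63 m

Enumerating some paths:
3 - 10 - 0 - 7 - 1: 15+11+21+16 = 63
3 - 10 - 0 - 9 - 6 - 1: 15+11+18+12+25 = 81
The minimum is 63 m via 3 - 10 - 0 - 7 - 1.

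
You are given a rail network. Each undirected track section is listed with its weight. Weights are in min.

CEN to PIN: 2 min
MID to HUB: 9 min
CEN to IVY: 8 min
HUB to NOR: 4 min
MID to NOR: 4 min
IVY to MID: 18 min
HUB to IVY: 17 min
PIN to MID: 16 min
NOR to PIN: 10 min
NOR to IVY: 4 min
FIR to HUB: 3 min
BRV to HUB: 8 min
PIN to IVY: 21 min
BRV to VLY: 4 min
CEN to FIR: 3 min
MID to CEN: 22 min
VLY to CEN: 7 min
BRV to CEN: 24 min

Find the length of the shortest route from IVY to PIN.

Compare a few routes:
IVY - CEN - PIN: 8+2 = 10
IVY - NOR - PIN: 4+10 = 14
Cheapest is IVY - CEN - PIN at 10 min.

10 min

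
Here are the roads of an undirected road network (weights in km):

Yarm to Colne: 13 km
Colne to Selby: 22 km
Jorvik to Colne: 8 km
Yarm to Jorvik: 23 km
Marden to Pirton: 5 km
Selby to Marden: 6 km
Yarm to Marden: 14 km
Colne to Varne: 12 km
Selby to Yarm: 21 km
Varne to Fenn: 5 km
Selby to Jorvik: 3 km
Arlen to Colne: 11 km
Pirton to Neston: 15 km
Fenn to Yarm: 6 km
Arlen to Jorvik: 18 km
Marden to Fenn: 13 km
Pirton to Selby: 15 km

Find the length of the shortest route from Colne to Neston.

37 km

Enumerating some paths:
Colne–Jorvik–Selby–Marden–Pirton–Neston: 8+3+6+5+15 = 37
Colne–Yarm–Marden–Pirton–Neston: 13+14+5+15 = 47
Colne–Selby–Marden–Pirton–Neston: 22+6+5+15 = 48
Colne–Jorvik–Selby–Pirton–Neston: 8+3+15+15 = 41
The minimum is 37 km via Colne–Jorvik–Selby–Marden–Pirton–Neston.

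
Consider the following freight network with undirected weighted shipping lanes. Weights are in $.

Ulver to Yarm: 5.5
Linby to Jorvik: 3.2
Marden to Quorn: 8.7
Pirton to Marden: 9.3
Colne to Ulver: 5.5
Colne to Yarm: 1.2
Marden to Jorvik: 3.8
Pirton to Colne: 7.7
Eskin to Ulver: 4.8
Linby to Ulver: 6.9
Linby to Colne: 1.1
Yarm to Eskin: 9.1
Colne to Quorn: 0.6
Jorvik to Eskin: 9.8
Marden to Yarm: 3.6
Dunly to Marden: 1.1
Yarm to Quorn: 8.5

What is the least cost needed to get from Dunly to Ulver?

Compare a few routes:
Dunly–Marden–Yarm–Colne–Ulver: 1.1+3.6+1.2+5.5 = 11.4
Dunly–Marden–Yarm–Ulver: 1.1+3.6+5.5 = 10.2
Dunly–Marden–Yarm–Colne–Linby–Ulver: 1.1+3.6+1.2+1.1+6.9 = 13.9
Cheapest is Dunly–Marden–Yarm–Ulver at $10.2.

$10.2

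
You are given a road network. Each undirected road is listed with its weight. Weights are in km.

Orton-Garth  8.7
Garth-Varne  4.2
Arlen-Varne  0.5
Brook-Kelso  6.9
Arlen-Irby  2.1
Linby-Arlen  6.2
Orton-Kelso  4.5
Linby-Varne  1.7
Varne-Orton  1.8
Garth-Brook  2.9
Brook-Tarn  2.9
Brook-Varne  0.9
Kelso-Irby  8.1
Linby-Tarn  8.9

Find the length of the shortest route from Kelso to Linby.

Enumerating some paths:
Kelso–Orton–Varne–Linby: 4.5+1.8+1.7 = 8
Kelso–Brook–Varne–Linby: 6.9+0.9+1.7 = 9.5
Cheapest is Kelso–Orton–Varne–Linby at 8 km.

8 km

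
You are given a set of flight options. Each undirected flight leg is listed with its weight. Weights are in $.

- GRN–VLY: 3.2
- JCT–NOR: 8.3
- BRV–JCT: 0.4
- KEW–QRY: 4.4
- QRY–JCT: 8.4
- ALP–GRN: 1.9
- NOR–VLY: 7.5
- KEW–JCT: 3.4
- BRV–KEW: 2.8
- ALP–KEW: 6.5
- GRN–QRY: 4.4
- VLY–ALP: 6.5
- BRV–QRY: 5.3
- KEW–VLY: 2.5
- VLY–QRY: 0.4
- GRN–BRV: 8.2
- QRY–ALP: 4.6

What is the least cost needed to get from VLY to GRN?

$3.2

Candidate routes:
VLY - GRN: 3.2 = 3.2
VLY - QRY - GRN: 0.4+4.4 = 4.8
Cheapest is VLY - GRN at $3.2.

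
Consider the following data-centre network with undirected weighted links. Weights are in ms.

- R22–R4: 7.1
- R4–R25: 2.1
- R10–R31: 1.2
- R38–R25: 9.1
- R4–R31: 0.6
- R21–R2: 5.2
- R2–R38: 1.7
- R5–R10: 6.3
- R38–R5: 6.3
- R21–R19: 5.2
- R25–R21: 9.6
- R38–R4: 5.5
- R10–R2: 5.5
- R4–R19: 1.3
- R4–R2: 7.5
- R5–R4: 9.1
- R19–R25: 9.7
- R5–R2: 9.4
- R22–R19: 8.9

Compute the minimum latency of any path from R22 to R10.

Enumerating some paths:
R22–R4–R38–R2–R10: 7.1+5.5+1.7+5.5 = 19.8
R22–R4–R31–R10: 7.1+0.6+1.2 = 8.9
R22–R4–R2–R10: 7.1+7.5+5.5 = 20.1
R22–R19–R4–R31–R10: 8.9+1.3+0.6+1.2 = 12
The minimum is 8.9 ms via R22–R4–R31–R10.

8.9 ms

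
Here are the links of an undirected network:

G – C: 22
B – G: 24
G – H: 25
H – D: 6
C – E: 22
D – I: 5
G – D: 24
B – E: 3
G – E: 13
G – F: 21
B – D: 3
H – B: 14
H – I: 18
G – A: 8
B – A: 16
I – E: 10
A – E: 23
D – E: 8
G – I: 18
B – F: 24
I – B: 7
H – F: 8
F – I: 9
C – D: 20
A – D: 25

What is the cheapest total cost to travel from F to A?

29

Compare a few routes:
F → I → D → B → A: 9+5+3+16 = 33
F → I → B → A: 9+7+16 = 32
F → G → A: 21+8 = 29
Cheapest is F → G → A at 29.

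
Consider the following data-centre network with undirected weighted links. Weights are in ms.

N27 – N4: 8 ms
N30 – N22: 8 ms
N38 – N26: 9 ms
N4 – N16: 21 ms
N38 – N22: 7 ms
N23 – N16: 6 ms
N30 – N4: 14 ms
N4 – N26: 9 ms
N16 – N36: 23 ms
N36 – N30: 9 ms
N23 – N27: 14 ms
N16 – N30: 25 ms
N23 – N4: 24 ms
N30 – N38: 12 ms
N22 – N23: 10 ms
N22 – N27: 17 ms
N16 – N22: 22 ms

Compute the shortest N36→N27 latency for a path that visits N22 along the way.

Best N36 to N22: N36 → N30 → N22 costing 17
Best N22 to N27: N22 → N27 costing 17
Total via N22: 17 + 17 = 34 ms.

34 ms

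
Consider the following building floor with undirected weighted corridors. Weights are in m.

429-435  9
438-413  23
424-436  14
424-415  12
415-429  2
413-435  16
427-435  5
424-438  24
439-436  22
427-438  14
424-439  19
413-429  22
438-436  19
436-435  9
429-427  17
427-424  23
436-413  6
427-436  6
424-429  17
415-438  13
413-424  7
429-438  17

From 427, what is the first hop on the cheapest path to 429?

Enumerating some paths:
427 → 435 → 429: 5+9 = 14
427 → 429: 17 = 17
The minimum is 14 m via 427 → 435 → 429.
So from 427 the first move is to 435.

435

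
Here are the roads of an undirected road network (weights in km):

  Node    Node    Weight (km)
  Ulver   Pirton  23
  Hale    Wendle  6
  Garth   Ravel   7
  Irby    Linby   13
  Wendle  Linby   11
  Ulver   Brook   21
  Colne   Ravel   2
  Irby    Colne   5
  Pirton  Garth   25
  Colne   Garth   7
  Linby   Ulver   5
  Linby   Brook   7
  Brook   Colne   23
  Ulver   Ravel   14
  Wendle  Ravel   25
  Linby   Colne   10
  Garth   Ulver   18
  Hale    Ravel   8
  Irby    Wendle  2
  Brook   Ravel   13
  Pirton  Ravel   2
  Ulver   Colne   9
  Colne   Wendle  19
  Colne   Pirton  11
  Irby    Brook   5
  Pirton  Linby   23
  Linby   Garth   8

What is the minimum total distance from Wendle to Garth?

Compare a few routes:
Wendle → Irby → Colne → Ravel → Garth: 2+5+2+7 = 16
Wendle → Linby → Garth: 11+8 = 19
Wendle → Irby → Colne → Garth: 2+5+7 = 14
The minimum is 14 km via Wendle → Irby → Colne → Garth.

14 km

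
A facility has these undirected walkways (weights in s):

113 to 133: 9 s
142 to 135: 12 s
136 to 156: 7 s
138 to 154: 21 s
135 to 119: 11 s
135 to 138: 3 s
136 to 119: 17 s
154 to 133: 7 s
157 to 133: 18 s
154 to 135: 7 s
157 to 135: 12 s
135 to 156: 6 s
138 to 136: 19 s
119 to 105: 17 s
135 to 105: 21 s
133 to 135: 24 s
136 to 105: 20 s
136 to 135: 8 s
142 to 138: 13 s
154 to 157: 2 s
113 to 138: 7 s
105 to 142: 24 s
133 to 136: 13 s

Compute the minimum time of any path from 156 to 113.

Settle nodes by increasing distance from 156:
156: 0
135: 6  (via 156)
136: 7  (via 156)
138: 9  (via 135)
154: 13  (via 135)
157: 15  (via 154)
113: 16  (via 138)
Shortest route: 156–135–138–113 = 16 s.

16 s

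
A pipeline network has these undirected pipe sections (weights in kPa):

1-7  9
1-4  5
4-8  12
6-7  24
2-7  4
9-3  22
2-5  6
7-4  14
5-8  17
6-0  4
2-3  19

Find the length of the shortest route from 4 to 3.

37 kPa

Settle nodes by increasing distance from 4:
4: 0
1: 5  (via 4)
8: 12  (via 4)
7: 14  (via 4)
2: 18  (via 7)
5: 24  (via 2)
3: 37  (via 2)
Shortest route: 4–7–2–3 = 37 kPa.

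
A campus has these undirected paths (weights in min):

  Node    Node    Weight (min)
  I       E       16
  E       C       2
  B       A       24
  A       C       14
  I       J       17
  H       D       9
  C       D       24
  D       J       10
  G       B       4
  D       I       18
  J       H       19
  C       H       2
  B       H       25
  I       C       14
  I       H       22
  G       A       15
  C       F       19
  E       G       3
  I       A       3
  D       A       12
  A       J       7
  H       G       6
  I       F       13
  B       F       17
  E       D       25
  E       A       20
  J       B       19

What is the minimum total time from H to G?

6 min

Candidate routes:
H → C → E → G: 2+2+3 = 7
H → G: 6 = 6
The minimum is 6 min via H → G.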